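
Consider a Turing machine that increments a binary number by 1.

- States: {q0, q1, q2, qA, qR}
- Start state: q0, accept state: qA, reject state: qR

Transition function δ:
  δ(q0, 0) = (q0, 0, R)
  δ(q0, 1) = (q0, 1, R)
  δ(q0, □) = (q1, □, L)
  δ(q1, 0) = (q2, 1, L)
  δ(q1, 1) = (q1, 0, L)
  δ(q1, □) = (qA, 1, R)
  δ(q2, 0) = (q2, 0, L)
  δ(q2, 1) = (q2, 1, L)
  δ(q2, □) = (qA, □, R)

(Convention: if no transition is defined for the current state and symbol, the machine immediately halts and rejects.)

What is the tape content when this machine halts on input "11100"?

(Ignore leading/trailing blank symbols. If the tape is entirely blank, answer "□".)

Execution trace:
Initial: [q0]11100
Step 1: δ(q0, 1) = (q0, 1, R) → 1[q0]1100
Step 2: δ(q0, 1) = (q0, 1, R) → 11[q0]100
Step 3: δ(q0, 1) = (q0, 1, R) → 111[q0]00
Step 4: δ(q0, 0) = (q0, 0, R) → 1110[q0]0
Step 5: δ(q0, 0) = (q0, 0, R) → 11100[q0]□
Step 6: δ(q0, □) = (q1, □, L) → 1110[q1]0□
Step 7: δ(q1, 0) = (q2, 1, L) → 111[q2]01□
Step 8: δ(q2, 0) = (q2, 0, L) → 11[q2]101□
Step 9: δ(q2, 1) = (q2, 1, L) → 1[q2]1101□
Step 10: δ(q2, 1) = (q2, 1, L) → [q2]11101□
Step 11: δ(q2, 1) = (q2, 1, L) → [q2]□11101□
Step 12: δ(q2, □) = (qA, □, R) → □[qA]11101□

The machine reaches the accept state qA and halts.

Final tape (ignoring leading/trailing blanks): 11101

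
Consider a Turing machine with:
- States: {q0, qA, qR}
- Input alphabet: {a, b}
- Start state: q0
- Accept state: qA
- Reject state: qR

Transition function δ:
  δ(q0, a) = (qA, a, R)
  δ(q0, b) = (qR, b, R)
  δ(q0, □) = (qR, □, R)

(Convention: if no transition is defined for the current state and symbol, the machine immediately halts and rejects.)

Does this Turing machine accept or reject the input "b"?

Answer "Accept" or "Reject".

Execution trace:
Initial: [q0]b
Step 1: δ(q0, b) = (qR, b, R) → b[qR]□

The machine reaches the reject state qR and halts.

Answer: Reject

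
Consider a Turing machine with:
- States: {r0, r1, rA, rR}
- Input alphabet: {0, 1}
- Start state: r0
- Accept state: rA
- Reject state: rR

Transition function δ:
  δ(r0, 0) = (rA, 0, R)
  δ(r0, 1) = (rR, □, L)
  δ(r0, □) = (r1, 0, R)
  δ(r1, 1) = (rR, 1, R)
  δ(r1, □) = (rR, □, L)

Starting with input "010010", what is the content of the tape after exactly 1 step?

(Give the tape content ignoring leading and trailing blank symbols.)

Execution trace:
Initial: [r0]010010
Step 1: δ(r0, 0) = (rA, 0, R) → 0[rA]10010

The machine reaches the accept state rA and halts.

After 1 step, the tape (ignoring leading/trailing blanks) is: 010010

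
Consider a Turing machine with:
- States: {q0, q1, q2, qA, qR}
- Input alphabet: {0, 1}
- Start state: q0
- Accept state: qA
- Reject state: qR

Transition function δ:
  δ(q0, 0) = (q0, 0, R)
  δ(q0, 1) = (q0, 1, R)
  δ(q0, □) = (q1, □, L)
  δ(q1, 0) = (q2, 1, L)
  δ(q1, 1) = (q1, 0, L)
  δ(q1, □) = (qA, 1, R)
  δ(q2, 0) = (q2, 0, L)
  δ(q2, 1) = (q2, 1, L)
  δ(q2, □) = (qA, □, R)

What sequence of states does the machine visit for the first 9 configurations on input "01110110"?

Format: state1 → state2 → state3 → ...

Execution trace:
Initial: [q0]01110110
Step 1: δ(q0, 0) = (q0, 0, R) → 0[q0]1110110
Step 2: δ(q0, 1) = (q0, 1, R) → 01[q0]110110
Step 3: δ(q0, 1) = (q0, 1, R) → 011[q0]10110
Step 4: δ(q0, 1) = (q0, 1, R) → 0111[q0]0110
Step 5: δ(q0, 0) = (q0, 0, R) → 01110[q0]110
Step 6: δ(q0, 1) = (q0, 1, R) → 011101[q0]10
Step 7: δ(q0, 1) = (q0, 1, R) → 0111011[q0]0
Step 8: δ(q0, 0) = (q0, 0, R) → 01110110[q0]□

State sequence: q0 → q0 → q0 → q0 → q0 → q0 → q0 → q0 → q0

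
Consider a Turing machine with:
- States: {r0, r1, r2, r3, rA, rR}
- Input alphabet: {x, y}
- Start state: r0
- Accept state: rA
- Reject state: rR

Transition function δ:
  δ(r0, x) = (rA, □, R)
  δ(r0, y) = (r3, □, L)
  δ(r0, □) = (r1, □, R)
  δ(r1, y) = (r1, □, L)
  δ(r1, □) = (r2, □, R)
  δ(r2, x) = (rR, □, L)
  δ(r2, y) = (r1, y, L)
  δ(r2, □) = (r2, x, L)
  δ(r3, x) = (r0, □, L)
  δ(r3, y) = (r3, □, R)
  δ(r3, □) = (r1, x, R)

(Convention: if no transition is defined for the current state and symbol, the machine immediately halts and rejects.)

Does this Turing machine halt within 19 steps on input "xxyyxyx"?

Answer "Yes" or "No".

Execution trace:
Initial: [r0]xxyyxyx
Step 1: δ(r0, x) = (rA, □, R) → □[rA]xyyxyx

The machine reaches the accept state rA and halts.
The machine halted after 1 step (within the 19-step bound).

Answer: Yes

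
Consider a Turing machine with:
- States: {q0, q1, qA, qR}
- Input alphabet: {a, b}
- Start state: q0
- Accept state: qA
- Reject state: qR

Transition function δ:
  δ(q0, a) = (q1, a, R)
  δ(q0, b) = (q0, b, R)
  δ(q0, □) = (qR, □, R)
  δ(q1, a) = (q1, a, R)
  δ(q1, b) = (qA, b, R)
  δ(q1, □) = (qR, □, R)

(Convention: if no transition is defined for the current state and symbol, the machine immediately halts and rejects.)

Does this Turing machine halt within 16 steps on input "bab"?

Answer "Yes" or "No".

Execution trace:
Initial: [q0]bab
Step 1: δ(q0, b) = (q0, b, R) → b[q0]ab
Step 2: δ(q0, a) = (q1, a, R) → ba[q1]b
Step 3: δ(q1, b) = (qA, b, R) → bab[qA]□

The machine reaches the accept state qA and halts.
The machine halted after 3 steps (within the 16-step bound).

Answer: Yes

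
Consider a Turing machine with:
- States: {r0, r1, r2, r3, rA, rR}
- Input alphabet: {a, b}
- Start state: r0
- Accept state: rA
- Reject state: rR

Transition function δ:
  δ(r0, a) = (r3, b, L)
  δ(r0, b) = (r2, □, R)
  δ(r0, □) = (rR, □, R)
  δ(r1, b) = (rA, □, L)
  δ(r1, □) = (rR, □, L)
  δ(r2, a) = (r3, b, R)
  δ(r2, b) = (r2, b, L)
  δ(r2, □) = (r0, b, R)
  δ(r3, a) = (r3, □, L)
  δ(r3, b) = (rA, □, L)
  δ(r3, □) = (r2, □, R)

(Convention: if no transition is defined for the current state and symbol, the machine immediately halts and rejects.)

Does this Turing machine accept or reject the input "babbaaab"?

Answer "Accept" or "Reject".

Execution trace:
Initial: [r0]babbaaab
Step 1: δ(r0, b) = (r2, □, R) → □[r2]abbaaab
Step 2: δ(r2, a) = (r3, b, R) → □b[r3]bbaaab
Step 3: δ(r3, b) = (rA, □, L) → □[rA]b□baaab

The machine reaches the accept state rA and halts.

Answer: Accept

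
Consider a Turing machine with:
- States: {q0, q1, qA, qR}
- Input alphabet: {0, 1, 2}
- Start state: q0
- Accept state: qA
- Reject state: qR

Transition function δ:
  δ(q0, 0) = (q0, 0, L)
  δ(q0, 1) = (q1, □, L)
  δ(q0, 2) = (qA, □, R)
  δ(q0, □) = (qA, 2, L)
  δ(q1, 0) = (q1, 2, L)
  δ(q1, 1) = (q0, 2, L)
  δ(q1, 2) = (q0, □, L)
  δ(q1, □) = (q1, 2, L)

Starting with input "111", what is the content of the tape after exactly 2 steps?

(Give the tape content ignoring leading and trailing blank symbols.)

Execution trace:
Initial: [q0]111
Step 1: δ(q0, 1) = (q1, □, L) → [q1]□□11
Step 2: δ(q1, □) = (q1, 2, L) → [q1]□2□11

After 2 steps, the tape (ignoring leading/trailing blanks) is: 2□11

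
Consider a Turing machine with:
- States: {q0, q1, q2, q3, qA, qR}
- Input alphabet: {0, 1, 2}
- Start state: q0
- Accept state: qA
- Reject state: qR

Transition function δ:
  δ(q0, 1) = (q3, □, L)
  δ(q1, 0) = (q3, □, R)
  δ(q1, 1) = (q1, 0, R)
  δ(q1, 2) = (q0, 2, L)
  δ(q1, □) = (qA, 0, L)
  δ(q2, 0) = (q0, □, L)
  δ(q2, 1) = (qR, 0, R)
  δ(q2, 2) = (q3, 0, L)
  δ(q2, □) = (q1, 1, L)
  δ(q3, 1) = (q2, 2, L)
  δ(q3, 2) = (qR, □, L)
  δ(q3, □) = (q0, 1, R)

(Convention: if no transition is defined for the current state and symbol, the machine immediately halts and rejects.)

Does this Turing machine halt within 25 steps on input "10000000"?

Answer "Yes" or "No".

Execution trace:
Initial: [q0]10000000
Step 1: δ(q0, 1) = (q3, □, L) → [q3]□□0000000
Step 2: δ(q3, □) = (q0, 1, R) → 1[q0]□0000000

No transition is defined for δ(q0, □). By convention the machine halts and rejects.
The machine halted after 2 steps (within the 25-step bound).

Answer: Yes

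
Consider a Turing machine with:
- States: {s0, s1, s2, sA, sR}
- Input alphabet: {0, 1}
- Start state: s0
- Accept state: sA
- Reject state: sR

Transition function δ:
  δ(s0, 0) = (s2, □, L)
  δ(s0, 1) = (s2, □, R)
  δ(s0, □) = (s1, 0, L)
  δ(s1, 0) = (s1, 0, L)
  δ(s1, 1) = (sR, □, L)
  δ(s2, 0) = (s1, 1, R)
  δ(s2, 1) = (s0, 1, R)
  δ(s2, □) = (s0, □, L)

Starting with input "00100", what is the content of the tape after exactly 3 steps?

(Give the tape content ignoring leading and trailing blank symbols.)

Execution trace:
Initial: [s0]00100
Step 1: δ(s0, 0) = (s2, □, L) → [s2]□□0100
Step 2: δ(s2, □) = (s0, □, L) → [s0]□□□0100
Step 3: δ(s0, □) = (s1, 0, L) → [s1]□0□□0100

No transition is defined for δ(s1, □). By convention the machine halts and rejects.

After 3 steps, the tape (ignoring leading/trailing blanks) is: 0□□0100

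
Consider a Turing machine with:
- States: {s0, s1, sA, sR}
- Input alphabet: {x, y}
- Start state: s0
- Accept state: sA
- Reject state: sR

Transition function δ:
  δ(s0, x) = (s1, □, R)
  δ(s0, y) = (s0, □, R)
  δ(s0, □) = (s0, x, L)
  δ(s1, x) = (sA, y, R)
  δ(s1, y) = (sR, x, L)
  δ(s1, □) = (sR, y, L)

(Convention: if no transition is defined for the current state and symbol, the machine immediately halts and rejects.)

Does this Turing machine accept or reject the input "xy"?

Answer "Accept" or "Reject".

Execution trace:
Initial: [s0]xy
Step 1: δ(s0, x) = (s1, □, R) → □[s1]y
Step 2: δ(s1, y) = (sR, x, L) → [sR]□x

The machine reaches the reject state sR and halts.

Answer: Reject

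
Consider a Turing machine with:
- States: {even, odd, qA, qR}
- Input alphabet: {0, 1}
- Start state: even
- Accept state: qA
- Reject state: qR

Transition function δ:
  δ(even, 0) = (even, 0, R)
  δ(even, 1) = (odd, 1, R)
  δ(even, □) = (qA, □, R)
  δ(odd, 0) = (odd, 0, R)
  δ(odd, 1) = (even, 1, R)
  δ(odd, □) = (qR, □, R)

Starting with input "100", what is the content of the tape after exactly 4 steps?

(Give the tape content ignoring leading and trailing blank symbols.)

Execution trace:
Initial: [even]100
Step 1: δ(even, 1) = (odd, 1, R) → 1[odd]00
Step 2: δ(odd, 0) = (odd, 0, R) → 10[odd]0
Step 3: δ(odd, 0) = (odd, 0, R) → 100[odd]□
Step 4: δ(odd, □) = (qR, □, R) → 100□[qR]□

The machine reaches the reject state qR and halts.

After 4 steps, the tape (ignoring leading/trailing blanks) is: 100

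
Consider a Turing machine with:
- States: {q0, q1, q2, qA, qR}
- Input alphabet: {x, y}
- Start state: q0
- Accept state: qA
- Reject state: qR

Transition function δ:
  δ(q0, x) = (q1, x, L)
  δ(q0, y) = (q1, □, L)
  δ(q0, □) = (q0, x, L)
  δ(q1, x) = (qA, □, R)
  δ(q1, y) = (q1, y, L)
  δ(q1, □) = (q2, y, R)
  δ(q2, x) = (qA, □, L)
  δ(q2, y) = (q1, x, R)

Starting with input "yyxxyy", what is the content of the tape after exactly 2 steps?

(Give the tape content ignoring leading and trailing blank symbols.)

Execution trace:
Initial: [q0]yyxxyy
Step 1: δ(q0, y) = (q1, □, L) → [q1]□□yxxyy
Step 2: δ(q1, □) = (q2, y, R) → y[q2]□yxxyy

No transition is defined for δ(q2, □). By convention the machine halts and rejects.

After 2 steps, the tape (ignoring leading/trailing blanks) is: y□yxxyy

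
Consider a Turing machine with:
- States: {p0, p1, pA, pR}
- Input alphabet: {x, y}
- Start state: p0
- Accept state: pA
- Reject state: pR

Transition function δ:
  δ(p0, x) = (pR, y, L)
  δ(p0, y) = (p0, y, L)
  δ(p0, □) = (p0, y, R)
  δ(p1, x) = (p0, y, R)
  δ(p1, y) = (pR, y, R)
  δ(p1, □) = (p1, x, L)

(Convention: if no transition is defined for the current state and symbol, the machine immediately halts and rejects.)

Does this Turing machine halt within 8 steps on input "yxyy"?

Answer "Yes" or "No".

Execution trace:
Initial: [p0]yxyy
Step 1: δ(p0, y) = (p0, y, L) → [p0]□yxyy
Step 2: δ(p0, □) = (p0, y, R) → y[p0]yxyy
Step 3: δ(p0, y) = (p0, y, L) → [p0]yyxyy
Step 4: δ(p0, y) = (p0, y, L) → [p0]□yyxyy
Step 5: δ(p0, □) = (p0, y, R) → y[p0]yyxyy
Step 6: δ(p0, y) = (p0, y, L) → [p0]yyyxyy
Step 7: δ(p0, y) = (p0, y, L) → [p0]□yyyxyy
Step 8: δ(p0, □) = (p0, y, R) → y[p0]yyyxyy

The machine has not reached a halting state after 8 steps.
The machine did not halt within the 8-step bound.

Answer: No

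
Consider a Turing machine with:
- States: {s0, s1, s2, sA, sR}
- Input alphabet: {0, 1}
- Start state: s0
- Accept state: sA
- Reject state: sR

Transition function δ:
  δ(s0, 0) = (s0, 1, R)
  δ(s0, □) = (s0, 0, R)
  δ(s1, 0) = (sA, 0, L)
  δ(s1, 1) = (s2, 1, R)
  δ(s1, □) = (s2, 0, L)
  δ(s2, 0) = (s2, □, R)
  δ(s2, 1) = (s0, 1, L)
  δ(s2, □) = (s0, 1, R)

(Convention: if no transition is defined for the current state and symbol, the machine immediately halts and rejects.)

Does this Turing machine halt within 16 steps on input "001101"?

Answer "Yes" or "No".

Execution trace:
Initial: [s0]001101
Step 1: δ(s0, 0) = (s0, 1, R) → 1[s0]01101
Step 2: δ(s0, 0) = (s0, 1, R) → 11[s0]1101

No transition is defined for δ(s0, 1). By convention the machine halts and rejects.
The machine halted after 2 steps (within the 16-step bound).

Answer: Yes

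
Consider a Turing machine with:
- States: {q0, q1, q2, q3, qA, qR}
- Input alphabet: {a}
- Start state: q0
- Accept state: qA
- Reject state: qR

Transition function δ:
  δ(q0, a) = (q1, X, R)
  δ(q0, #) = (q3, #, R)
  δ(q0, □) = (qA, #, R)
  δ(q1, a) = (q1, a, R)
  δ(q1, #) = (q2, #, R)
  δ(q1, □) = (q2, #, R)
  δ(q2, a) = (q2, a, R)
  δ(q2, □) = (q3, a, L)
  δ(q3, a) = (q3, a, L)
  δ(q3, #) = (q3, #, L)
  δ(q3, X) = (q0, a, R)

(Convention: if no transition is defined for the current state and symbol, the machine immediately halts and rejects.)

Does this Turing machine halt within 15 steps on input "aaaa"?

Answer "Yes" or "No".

Execution trace:
Initial: [q0]aaaa
Step 1: δ(q0, a) = (q1, X, R) → X[q1]aaa
Step 2: δ(q1, a) = (q1, a, R) → Xa[q1]aa
Step 3: δ(q1, a) = (q1, a, R) → Xaa[q1]a
Step 4: δ(q1, a) = (q1, a, R) → Xaaa[q1]□
Step 5: δ(q1, □) = (q2, #, R) → Xaaa#[q2]□
Step 6: δ(q2, □) = (q3, a, L) → Xaaa[q3]#a
Step 7: δ(q3, #) = (q3, #, L) → Xaa[q3]a#a
Step 8: δ(q3, a) = (q3, a, L) → Xa[q3]aa#a
Step 9: δ(q3, a) = (q3, a, L) → X[q3]aaa#a
Step 10: δ(q3, a) = (q3, a, L) → [q3]Xaaa#a
Step 11: δ(q3, X) = (q0, a, R) → a[q0]aaa#a
Step 12: δ(q0, a) = (q1, X, R) → aX[q1]aa#a
Step 13: δ(q1, a) = (q1, a, R) → aXa[q1]a#a
Step 14: δ(q1, a) = (q1, a, R) → aXaa[q1]#a
Step 15: δ(q1, #) = (q2, #, R) → aXaa#[q2]a

The machine has not reached a halting state after 15 steps.
The machine did not halt within the 15-step bound.

Answer: No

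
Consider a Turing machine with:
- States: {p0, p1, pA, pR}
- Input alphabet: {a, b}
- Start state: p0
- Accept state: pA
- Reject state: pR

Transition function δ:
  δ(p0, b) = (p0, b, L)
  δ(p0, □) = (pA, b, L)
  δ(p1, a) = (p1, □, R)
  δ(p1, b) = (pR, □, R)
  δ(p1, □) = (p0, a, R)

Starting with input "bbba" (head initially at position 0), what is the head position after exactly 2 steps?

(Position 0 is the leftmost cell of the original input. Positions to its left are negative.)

Execution trace (head position shown):
Step 0: [p0]bbba  (head at position 0)
Step 1: move left → [p0]□bbba  (head at position -1)
Step 2: move left → [pA]□bbbba  (head at position -2)

After 2 steps, the head is at position -2.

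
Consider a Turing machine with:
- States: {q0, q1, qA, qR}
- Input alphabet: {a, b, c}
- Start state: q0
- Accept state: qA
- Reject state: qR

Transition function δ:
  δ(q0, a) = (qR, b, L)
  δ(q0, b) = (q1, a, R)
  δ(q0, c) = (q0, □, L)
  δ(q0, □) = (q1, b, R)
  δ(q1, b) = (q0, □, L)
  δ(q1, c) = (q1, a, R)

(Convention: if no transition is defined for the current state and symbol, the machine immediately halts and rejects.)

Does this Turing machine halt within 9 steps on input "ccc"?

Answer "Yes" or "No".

Execution trace:
Initial: [q0]ccc
Step 1: δ(q0, c) = (q0, □, L) → [q0]□□cc
Step 2: δ(q0, □) = (q1, b, R) → b[q1]□cc

No transition is defined for δ(q1, □). By convention the machine halts and rejects.
The machine halted after 2 steps (within the 9-step bound).

Answer: Yes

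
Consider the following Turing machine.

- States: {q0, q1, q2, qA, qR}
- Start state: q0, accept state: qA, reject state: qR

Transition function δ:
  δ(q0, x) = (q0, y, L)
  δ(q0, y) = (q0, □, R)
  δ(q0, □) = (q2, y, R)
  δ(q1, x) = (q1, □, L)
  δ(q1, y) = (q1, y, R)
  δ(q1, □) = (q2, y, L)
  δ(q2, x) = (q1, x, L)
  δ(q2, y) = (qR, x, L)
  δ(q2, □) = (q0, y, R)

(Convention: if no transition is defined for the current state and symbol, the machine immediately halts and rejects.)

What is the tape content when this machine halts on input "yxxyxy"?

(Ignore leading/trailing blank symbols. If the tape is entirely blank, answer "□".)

Execution trace:
Initial: [q0]yxxyxy
Step 1: δ(q0, y) = (q0, □, R) → □[q0]xxyxy
Step 2: δ(q0, x) = (q0, y, L) → [q0]□yxyxy
Step 3: δ(q0, □) = (q2, y, R) → y[q2]yxyxy
Step 4: δ(q2, y) = (qR, x, L) → [qR]yxxyxy

The machine reaches the reject state qR and halts.

Final tape (ignoring leading/trailing blanks): yxxyxy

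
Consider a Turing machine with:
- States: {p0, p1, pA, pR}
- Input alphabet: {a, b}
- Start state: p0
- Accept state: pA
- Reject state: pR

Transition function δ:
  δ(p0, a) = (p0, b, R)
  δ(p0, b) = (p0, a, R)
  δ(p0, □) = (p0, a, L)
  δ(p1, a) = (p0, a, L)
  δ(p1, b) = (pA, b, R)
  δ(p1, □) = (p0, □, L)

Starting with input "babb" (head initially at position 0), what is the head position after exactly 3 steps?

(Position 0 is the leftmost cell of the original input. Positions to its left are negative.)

Execution trace (head position shown):
Step 0: [p0]babb  (head at position 0)
Step 1: move right → a[p0]abb  (head at position 1)
Step 2: move right → ab[p0]bb  (head at position 2)
Step 3: move right → aba[p0]b  (head at position 3)

After 3 steps, the head is at position 3.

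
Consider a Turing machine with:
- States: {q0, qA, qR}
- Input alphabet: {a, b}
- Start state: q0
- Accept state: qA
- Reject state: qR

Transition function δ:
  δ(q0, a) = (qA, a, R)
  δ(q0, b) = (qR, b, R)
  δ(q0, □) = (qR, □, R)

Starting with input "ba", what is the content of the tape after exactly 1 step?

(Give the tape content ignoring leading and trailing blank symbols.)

Execution trace:
Initial: [q0]ba
Step 1: δ(q0, b) = (qR, b, R) → b[qR]a

The machine reaches the reject state qR and halts.

After 1 step, the tape (ignoring leading/trailing blanks) is: ba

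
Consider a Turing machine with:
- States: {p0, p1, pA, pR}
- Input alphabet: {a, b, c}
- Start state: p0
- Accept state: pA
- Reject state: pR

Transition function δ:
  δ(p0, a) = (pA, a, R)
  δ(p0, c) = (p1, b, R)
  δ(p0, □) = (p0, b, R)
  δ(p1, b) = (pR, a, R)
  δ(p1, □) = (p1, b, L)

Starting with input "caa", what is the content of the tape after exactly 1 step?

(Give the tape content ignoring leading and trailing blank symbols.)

Execution trace:
Initial: [p0]caa
Step 1: δ(p0, c) = (p1, b, R) → b[p1]aa

No transition is defined for δ(p1, a). By convention the machine halts and rejects.

After 1 step, the tape (ignoring leading/trailing blanks) is: baa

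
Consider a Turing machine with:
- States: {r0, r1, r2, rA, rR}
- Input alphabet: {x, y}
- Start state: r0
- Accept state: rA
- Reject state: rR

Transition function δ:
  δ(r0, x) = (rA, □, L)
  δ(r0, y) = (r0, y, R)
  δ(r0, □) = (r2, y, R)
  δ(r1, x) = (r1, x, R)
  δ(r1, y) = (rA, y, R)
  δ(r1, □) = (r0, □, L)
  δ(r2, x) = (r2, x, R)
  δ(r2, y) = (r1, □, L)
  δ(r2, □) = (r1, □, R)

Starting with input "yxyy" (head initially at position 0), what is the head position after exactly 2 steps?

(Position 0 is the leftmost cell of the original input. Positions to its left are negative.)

Execution trace (head position shown):
Step 0: [r0]yxyy  (head at position 0)
Step 1: move right → y[r0]xyy  (head at position 1)
Step 2: move left → [rA]y□yy  (head at position 0)

After 2 steps, the head is at position 0.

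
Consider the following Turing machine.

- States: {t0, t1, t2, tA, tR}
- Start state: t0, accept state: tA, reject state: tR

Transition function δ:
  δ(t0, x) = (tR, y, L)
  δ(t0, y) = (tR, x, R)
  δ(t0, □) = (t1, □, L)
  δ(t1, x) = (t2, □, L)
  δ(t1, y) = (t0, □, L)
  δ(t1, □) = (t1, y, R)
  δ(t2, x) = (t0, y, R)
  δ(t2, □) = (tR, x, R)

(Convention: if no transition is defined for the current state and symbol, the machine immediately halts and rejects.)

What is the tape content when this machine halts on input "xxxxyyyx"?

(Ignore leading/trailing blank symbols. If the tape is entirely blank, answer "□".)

Execution trace:
Initial: [t0]xxxxyyyx
Step 1: δ(t0, x) = (tR, y, L) → [tR]□yxxxyyyx

The machine reaches the reject state tR and halts.

Final tape (ignoring leading/trailing blanks): yxxxyyyx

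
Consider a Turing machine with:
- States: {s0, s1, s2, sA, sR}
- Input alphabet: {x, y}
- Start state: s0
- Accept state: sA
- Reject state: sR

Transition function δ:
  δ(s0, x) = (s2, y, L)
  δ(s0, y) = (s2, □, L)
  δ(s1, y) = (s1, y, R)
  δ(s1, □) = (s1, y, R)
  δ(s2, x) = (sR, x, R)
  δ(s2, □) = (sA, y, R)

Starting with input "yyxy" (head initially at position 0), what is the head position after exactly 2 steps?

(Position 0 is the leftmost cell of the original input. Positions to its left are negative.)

Execution trace (head position shown):
Step 0: [s0]yyxy  (head at position 0)
Step 1: move left → [s2]□□yxy  (head at position -1)
Step 2: move right → y[sA]□yxy  (head at position 0)

After 2 steps, the head is at position 0.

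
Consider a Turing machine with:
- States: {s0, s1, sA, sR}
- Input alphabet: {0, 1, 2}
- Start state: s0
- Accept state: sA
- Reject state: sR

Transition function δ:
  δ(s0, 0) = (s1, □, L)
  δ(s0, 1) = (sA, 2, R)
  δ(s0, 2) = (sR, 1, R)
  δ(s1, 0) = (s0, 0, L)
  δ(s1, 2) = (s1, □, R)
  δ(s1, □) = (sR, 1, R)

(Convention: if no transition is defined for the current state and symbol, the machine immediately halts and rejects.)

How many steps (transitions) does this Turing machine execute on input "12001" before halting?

Execution trace:
Initial: [s0]12001
Step 1: δ(s0, 1) = (sA, 2, R) → 2[sA]2001

The machine reaches the accept state sA and halts.

The machine executed 1 step before halting.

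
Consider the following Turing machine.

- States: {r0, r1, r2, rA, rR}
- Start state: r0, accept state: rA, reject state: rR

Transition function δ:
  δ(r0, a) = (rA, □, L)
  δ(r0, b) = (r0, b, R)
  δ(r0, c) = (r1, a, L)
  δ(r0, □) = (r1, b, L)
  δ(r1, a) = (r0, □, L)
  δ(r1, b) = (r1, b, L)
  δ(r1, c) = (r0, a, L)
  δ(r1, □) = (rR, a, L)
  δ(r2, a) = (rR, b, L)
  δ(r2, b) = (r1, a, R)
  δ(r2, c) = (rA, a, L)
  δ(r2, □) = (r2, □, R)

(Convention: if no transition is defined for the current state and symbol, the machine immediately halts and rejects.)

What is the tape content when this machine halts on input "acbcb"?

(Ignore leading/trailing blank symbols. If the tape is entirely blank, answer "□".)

Execution trace:
Initial: [r0]acbcb
Step 1: δ(r0, a) = (rA, □, L) → [rA]□□cbcb

The machine reaches the accept state rA and halts.

Final tape (ignoring leading/trailing blanks): cbcb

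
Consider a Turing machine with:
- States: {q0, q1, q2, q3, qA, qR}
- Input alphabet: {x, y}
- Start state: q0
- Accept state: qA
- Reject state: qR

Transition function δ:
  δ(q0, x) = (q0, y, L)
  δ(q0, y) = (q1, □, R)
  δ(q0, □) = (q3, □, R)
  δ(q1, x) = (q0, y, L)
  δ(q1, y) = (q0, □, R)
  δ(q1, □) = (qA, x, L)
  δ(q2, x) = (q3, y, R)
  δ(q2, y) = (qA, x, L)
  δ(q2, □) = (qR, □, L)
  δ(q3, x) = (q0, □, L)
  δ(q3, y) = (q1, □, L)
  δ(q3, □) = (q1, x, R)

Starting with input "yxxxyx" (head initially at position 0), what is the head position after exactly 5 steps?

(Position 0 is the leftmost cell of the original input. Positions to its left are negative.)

Execution trace (head position shown):
Step 0: [q0]yxxxyx  (head at position 0)
Step 1: move right → □[q1]xxxyx  (head at position 1)
Step 2: move left → [q0]□yxxyx  (head at position 0)
Step 3: move right → □[q3]yxxyx  (head at position 1)
Step 4: move left → [q1]□□xxyx  (head at position 0)
Step 5: move left → [qA]□x□xxyx  (head at position -1)

After 5 steps, the head is at position -1.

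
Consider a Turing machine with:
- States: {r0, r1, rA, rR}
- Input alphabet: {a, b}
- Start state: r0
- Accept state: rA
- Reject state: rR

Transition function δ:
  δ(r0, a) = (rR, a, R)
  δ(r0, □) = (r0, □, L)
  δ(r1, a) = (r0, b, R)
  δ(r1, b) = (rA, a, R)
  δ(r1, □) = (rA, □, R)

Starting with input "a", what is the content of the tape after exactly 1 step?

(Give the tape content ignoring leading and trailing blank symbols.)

Execution trace:
Initial: [r0]a
Step 1: δ(r0, a) = (rR, a, R) → a[rR]□

The machine reaches the reject state rR and halts.

After 1 step, the tape (ignoring leading/trailing blanks) is: a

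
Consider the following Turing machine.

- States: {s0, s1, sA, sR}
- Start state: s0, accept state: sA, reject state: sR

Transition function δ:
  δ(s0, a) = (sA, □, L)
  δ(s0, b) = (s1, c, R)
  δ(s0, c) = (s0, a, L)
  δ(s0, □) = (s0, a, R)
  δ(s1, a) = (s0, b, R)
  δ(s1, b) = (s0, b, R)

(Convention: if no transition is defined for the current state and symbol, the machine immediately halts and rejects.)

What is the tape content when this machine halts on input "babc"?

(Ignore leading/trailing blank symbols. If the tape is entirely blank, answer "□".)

Execution trace:
Initial: [s0]babc
Step 1: δ(s0, b) = (s1, c, R) → c[s1]abc
Step 2: δ(s1, a) = (s0, b, R) → cb[s0]bc
Step 3: δ(s0, b) = (s1, c, R) → cbc[s1]c

No transition is defined for δ(s1, c). By convention the machine halts and rejects.

Final tape (ignoring leading/trailing blanks): cbcc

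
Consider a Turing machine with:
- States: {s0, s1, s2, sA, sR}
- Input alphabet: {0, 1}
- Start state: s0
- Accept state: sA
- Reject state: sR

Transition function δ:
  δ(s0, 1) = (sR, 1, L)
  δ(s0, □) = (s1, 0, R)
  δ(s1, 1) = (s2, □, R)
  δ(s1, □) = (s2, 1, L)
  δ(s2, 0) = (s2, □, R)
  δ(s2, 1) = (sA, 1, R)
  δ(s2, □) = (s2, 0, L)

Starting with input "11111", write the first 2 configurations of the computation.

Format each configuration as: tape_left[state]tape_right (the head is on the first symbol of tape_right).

Transitions applied:
Step 1: δ(s0, 1) = (sR, 1, L)

The first 2 configurations are:
[s0]11111 ⊢ [sR]□11111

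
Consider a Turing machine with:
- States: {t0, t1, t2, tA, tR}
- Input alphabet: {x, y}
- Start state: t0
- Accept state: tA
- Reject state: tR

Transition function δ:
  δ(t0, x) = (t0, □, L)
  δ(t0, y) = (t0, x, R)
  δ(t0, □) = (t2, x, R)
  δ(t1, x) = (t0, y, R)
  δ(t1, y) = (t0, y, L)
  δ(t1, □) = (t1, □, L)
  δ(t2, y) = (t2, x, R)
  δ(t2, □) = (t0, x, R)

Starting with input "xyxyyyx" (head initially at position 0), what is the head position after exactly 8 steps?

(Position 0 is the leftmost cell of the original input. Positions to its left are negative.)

Execution trace (head position shown):
Step 0: [t0]xyxyyyx  (head at position 0)
Step 1: move left → [t0]□□yxyyyx  (head at position -1)
Step 2: move right → x[t2]□yxyyyx  (head at position 0)
Step 3: move right → xx[t0]yxyyyx  (head at position 1)
Step 4: move right → xxx[t0]xyyyx  (head at position 2)
Step 5: move left → xx[t0]x□yyyx  (head at position 1)
Step 6: move left → x[t0]x□□yyyx  (head at position 0)
Step 7: move left → [t0]x□□□yyyx  (head at position -1)
Step 8: move left → [t0]□□□□□yyyx  (head at position -2)

After 8 steps, the head is at position -2.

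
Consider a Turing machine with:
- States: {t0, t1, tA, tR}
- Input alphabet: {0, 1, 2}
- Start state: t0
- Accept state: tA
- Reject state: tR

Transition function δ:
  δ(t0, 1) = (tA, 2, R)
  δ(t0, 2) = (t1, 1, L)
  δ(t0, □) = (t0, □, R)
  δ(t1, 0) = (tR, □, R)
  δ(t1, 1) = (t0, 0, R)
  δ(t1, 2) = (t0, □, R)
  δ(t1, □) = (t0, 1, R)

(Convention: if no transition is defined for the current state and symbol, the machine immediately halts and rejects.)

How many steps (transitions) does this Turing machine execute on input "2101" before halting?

Execution trace:
Initial: [t0]2101
Step 1: δ(t0, 2) = (t1, 1, L) → [t1]□1101
Step 2: δ(t1, □) = (t0, 1, R) → 1[t0]1101
Step 3: δ(t0, 1) = (tA, 2, R) → 12[tA]101

The machine reaches the accept state tA and halts.

The machine executed 3 steps before halting.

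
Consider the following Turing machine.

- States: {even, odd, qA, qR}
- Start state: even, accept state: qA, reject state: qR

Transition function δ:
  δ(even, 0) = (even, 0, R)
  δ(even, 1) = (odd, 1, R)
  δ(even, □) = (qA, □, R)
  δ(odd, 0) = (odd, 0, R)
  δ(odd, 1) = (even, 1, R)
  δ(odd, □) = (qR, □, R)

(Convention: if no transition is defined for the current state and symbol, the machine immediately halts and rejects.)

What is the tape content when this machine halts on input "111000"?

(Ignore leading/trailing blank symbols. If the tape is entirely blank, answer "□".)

Execution trace:
Initial: [even]111000
Step 1: δ(even, 1) = (odd, 1, R) → 1[odd]11000
Step 2: δ(odd, 1) = (even, 1, R) → 11[even]1000
Step 3: δ(even, 1) = (odd, 1, R) → 111[odd]000
Step 4: δ(odd, 0) = (odd, 0, R) → 1110[odd]00
Step 5: δ(odd, 0) = (odd, 0, R) → 11100[odd]0
Step 6: δ(odd, 0) = (odd, 0, R) → 111000[odd]□
Step 7: δ(odd, □) = (qR, □, R) → 111000□[qR]□

The machine reaches the reject state qR and halts.

Final tape (ignoring leading/trailing blanks): 111000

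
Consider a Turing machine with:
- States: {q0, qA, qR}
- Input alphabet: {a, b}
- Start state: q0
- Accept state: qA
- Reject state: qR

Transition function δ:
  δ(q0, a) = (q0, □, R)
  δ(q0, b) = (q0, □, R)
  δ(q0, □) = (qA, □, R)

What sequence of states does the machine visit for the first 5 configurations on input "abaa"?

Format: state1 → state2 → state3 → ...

Execution trace:
Initial: [q0]abaa
Step 1: δ(q0, a) = (q0, □, R) → □[q0]baa
Step 2: δ(q0, b) = (q0, □, R) → □□[q0]aa
Step 3: δ(q0, a) = (q0, □, R) → □□□[q0]a
Step 4: δ(q0, a) = (q0, □, R) → □□□□[q0]□

State sequence: q0 → q0 → q0 → q0 → q0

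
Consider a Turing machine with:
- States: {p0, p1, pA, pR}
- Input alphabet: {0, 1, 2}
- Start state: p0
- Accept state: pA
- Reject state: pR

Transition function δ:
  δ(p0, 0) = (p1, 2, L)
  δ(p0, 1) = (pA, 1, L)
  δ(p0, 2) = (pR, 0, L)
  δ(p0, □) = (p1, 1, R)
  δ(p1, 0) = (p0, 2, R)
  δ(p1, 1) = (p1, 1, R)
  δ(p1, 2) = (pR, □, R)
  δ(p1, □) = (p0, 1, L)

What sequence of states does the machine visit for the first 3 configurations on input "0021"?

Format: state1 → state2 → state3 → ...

Execution trace:
Initial: [p0]0021
Step 1: δ(p0, 0) = (p1, 2, L) → [p1]□2021
Step 2: δ(p1, □) = (p0, 1, L) → [p0]□12021

State sequence: p0 → p1 → p0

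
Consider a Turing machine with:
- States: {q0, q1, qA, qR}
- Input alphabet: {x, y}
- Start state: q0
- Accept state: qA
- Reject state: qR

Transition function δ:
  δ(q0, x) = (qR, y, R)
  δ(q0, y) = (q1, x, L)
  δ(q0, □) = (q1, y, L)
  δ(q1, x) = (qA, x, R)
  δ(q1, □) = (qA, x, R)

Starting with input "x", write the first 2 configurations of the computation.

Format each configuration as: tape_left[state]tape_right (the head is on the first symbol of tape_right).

Transitions applied:
Step 1: δ(q0, x) = (qR, y, R)

The first 2 configurations are:
[q0]x ⊢ y[qR]□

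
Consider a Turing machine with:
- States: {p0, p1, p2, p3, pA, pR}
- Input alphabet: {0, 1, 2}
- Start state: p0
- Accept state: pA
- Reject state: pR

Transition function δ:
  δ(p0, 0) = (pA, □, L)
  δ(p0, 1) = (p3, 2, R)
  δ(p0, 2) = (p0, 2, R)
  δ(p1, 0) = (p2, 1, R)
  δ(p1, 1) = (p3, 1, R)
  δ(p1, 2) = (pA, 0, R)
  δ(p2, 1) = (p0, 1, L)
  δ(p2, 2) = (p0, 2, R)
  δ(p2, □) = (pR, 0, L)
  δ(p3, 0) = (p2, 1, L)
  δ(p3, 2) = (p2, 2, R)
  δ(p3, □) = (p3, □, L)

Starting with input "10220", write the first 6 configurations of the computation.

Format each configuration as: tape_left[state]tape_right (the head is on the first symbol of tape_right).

Transitions applied:
Step 1: δ(p0, 1) = (p3, 2, R)
Step 2: δ(p3, 0) = (p2, 1, L)
Step 3: δ(p2, 2) = (p0, 2, R)
Step 4: δ(p0, 1) = (p3, 2, R)
Step 5: δ(p3, 2) = (p2, 2, R)

The first 6 configurations are:
[p0]10220 ⊢ 2[p3]0220 ⊢ [p2]21220 ⊢ 2[p0]1220 ⊢ 22[p3]220 ⊢ 222[p2]20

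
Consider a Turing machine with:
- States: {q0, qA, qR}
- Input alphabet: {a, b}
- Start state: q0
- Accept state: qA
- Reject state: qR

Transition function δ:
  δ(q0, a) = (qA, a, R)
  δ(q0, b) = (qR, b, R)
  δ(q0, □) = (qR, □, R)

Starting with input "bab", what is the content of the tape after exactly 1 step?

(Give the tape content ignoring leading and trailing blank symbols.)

Execution trace:
Initial: [q0]bab
Step 1: δ(q0, b) = (qR, b, R) → b[qR]ab

The machine reaches the reject state qR and halts.

After 1 step, the tape (ignoring leading/trailing blanks) is: bab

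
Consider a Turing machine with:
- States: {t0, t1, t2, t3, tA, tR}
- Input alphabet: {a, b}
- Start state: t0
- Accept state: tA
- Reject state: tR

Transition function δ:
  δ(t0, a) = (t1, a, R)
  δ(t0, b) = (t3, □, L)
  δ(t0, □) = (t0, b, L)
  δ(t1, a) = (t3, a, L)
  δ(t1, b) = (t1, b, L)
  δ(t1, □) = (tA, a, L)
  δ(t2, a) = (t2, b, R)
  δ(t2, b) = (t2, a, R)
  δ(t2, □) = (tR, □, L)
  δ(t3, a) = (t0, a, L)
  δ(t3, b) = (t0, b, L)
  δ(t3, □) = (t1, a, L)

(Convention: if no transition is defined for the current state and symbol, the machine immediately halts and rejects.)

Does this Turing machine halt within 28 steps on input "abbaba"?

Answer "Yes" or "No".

Execution trace:
Initial: [t0]abbaba
Step 1: δ(t0, a) = (t1, a, R) → a[t1]bbaba
Step 2: δ(t1, b) = (t1, b, L) → [t1]abbaba
Step 3: δ(t1, a) = (t3, a, L) → [t3]□abbaba
Step 4: δ(t3, □) = (t1, a, L) → [t1]□aabbaba
Step 5: δ(t1, □) = (tA, a, L) → [tA]□aaabbaba

The machine reaches the accept state tA and halts.
The machine halted after 5 steps (within the 28-step bound).

Answer: Yes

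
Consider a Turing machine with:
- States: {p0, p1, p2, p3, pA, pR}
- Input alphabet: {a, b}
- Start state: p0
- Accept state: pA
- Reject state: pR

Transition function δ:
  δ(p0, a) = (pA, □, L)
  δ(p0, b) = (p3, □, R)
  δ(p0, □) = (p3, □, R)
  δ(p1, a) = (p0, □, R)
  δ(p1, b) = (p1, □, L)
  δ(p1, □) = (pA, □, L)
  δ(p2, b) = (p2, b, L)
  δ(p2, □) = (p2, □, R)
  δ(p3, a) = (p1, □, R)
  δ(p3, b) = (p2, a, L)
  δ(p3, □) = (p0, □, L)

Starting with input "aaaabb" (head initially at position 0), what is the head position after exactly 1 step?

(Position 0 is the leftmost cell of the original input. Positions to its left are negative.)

Execution trace (head position shown):
Step 0: [p0]aaaabb  (head at position 0)
Step 1: move left → [pA]□□aaabb  (head at position -1)

After 1 step, the head is at position -1.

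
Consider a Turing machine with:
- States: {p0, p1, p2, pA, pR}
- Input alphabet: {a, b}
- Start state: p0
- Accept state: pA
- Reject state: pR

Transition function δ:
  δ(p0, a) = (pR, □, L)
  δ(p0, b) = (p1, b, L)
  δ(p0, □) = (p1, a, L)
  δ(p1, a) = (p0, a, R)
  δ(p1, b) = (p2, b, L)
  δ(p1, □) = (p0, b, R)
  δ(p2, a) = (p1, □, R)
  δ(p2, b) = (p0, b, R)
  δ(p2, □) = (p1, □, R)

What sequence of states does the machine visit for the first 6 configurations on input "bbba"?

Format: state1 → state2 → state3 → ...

Execution trace:
Initial: [p0]bbba
Step 1: δ(p0, b) = (p1, b, L) → [p1]□bbba
Step 2: δ(p1, □) = (p0, b, R) → b[p0]bbba
Step 3: δ(p0, b) = (p1, b, L) → [p1]bbbba
Step 4: δ(p1, b) = (p2, b, L) → [p2]□bbbba
Step 5: δ(p2, □) = (p1, □, R) → □[p1]bbbba

State sequence: p0 → p1 → p0 → p1 → p2 → p1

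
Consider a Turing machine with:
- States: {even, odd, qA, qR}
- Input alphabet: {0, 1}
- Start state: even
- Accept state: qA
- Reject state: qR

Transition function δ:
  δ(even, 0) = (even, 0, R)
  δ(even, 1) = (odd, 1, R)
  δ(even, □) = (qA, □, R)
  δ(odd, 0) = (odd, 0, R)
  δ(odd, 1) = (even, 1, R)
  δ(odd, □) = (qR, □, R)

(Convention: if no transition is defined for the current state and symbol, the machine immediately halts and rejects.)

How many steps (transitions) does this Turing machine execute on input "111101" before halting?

Execution trace:
Initial: [even]111101
Step 1: δ(even, 1) = (odd, 1, R) → 1[odd]11101
Step 2: δ(odd, 1) = (even, 1, R) → 11[even]1101
Step 3: δ(even, 1) = (odd, 1, R) → 111[odd]101
Step 4: δ(odd, 1) = (even, 1, R) → 1111[even]01
Step 5: δ(even, 0) = (even, 0, R) → 11110[even]1
Step 6: δ(even, 1) = (odd, 1, R) → 111101[odd]□
Step 7: δ(odd, □) = (qR, □, R) → 111101□[qR]□

The machine reaches the reject state qR and halts.

The machine executed 7 steps before halting.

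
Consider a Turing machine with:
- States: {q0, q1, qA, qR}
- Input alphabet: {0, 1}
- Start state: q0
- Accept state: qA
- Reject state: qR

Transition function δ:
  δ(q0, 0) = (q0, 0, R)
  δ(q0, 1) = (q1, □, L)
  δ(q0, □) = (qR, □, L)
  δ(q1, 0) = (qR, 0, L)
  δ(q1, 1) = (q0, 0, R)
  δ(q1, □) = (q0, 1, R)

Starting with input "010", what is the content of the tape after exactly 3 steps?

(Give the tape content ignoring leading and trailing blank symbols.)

Execution trace:
Initial: [q0]010
Step 1: δ(q0, 0) = (q0, 0, R) → 0[q0]10
Step 2: δ(q0, 1) = (q1, □, L) → [q1]0□0
Step 3: δ(q1, 0) = (qR, 0, L) → [qR]□0□0

The machine reaches the reject state qR and halts.

After 3 steps, the tape (ignoring leading/trailing blanks) is: 0□0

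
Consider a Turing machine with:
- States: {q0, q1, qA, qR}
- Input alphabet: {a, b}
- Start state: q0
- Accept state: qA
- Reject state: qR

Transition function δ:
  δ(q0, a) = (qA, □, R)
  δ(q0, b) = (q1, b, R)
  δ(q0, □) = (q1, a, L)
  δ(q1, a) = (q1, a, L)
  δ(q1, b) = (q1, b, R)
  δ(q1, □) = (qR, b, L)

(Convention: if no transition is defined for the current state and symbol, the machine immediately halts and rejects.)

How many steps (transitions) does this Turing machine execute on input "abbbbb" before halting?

Execution trace:
Initial: [q0]abbbbb
Step 1: δ(q0, a) = (qA, □, R) → □[qA]bbbbb

The machine reaches the accept state qA and halts.

The machine executed 1 step before halting.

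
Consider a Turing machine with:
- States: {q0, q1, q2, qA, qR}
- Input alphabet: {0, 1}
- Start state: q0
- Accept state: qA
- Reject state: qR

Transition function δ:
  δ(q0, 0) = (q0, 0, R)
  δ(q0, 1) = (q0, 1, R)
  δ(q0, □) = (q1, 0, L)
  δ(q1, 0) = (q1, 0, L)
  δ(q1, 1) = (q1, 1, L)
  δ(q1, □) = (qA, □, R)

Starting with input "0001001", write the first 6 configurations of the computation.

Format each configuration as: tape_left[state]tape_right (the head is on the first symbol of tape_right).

Transitions applied:
Step 1: δ(q0, 0) = (q0, 0, R)
Step 2: δ(q0, 0) = (q0, 0, R)
Step 3: δ(q0, 0) = (q0, 0, R)
Step 4: δ(q0, 1) = (q0, 1, R)
Step 5: δ(q0, 0) = (q0, 0, R)

The first 6 configurations are:
[q0]0001001 ⊢ 0[q0]001001 ⊢ 00[q0]01001 ⊢ 000[q0]1001 ⊢ 0001[q0]001 ⊢ 00010[q0]01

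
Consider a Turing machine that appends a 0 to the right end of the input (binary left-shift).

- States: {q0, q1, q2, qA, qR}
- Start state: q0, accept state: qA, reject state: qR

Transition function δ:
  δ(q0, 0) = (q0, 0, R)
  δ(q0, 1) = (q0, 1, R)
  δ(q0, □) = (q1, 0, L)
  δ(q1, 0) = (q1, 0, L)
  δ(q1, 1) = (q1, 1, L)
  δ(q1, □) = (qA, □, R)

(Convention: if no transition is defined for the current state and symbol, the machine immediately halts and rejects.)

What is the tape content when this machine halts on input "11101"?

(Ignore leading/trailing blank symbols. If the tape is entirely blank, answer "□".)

Execution trace:
Initial: [q0]11101
Step 1: δ(q0, 1) = (q0, 1, R) → 1[q0]1101
Step 2: δ(q0, 1) = (q0, 1, R) → 11[q0]101
Step 3: δ(q0, 1) = (q0, 1, R) → 111[q0]01
Step 4: δ(q0, 0) = (q0, 0, R) → 1110[q0]1
Step 5: δ(q0, 1) = (q0, 1, R) → 11101[q0]□
Step 6: δ(q0, □) = (q1, 0, L) → 1110[q1]10
Step 7: δ(q1, 1) = (q1, 1, L) → 111[q1]010
Step 8: δ(q1, 0) = (q1, 0, L) → 11[q1]1010
Step 9: δ(q1, 1) = (q1, 1, L) → 1[q1]11010
Step 10: δ(q1, 1) = (q1, 1, L) → [q1]111010
Step 11: δ(q1, 1) = (q1, 1, L) → [q1]□111010
Step 12: δ(q1, □) = (qA, □, R) → □[qA]111010

The machine reaches the accept state qA and halts.

Final tape (ignoring leading/trailing blanks): 111010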